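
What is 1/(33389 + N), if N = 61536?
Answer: 1/94925 ≈ 1.0535e-5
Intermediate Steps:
1/(33389 + N) = 1/(33389 + 61536) = 1/94925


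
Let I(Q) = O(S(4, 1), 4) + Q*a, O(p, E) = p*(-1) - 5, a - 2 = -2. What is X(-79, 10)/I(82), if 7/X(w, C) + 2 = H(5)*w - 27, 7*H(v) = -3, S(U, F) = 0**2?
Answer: -49/170 ≈ -0.28824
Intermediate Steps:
a = 0 (a = 2 - 2 = 0)
S(U, F) = 0
H(v) = -3/7 (H(v) = (1/7)*(-3) = -3/7)
O(p, E) = -5 - p (O(p, E) = -p - 5 = -5 - p)
I(Q) = -5 (I(Q) = (-5 - 1*0) + Q*0 = (-5 + 0) + 0 = -5 + 0 = -5)
X(w, C) = 7/(-29 - 3*w/7) (X(w, C) = 7/(-2 + (-3*w/7 - 27)) = 7/(-2 + (-27 - 3*w/7)) = 7/(-29 - 3*w/7))
X(-79, 10)/I(82) = (49/(-203 - 3*(-79)))/(-5) = (49/(-203 + 237))*(-1/5) = (49/34)*(-1/5) = -49/170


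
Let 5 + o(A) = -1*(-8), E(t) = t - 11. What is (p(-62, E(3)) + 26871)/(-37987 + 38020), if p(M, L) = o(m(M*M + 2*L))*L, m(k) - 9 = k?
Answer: 8949/11 ≈ 813.54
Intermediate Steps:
m(k) = 9 + k
E(t) = -11 + t
o(A) = 3 (o(A) = -5 - 1*(-8) = -5 + 8 = 3)
p(M, L) = 3*L
(p(-62, E(3)) + 26871)/(-37987 + 38020) = (3*(-11 + 3) + 26871)/(-37987 + 38020) = (3*(-8) + 26871)/33 = (-24 + 26871)*(1/33) = 26847*(1/33) = 8949/11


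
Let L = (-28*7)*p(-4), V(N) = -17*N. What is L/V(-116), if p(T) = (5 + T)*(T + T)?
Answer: 392/493 ≈ 0.79513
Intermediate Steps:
p(T) = 2*T*(5 + T) (p(T) = (5 + T)*(2*T) = 2*T*(5 + T))
L = 1568 (L = (-28*7)*(2*(-4)*(5 - 4)) = -392*(-4) = -196*(-8) = 1568)
L/V(-116) = 1568/((-17*(-116))) = 1568/1972 = 1568*(1/1972) = 392/493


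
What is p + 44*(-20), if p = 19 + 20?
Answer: -841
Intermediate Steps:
p = 39
p + 44*(-20) = 39 + 44*(-20) = 39 - 880 = -841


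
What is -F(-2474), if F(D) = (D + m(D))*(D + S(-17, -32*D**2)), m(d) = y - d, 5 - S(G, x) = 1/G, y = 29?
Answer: 1217188/17 ≈ 71599.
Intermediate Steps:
S(G, x) = 5 - 1/G
m(d) = 29 - d
F(D) = 2494/17 + 29*D (F(D) = (D + (29 - D))*(D + (5 - 1/(-17))) = 29*(D + (5 - 1*(-1/17))) = 29*(D + (5 + 1/17)) = 29*(D + 86/17) = 29*(86/17 + D) = 2494/17 + 29*D)
-F(-2474) = -(2494/17 + 29*(-2474)) = -(2494/17 - 71746) = -1*(-1217188/17) = 1217188/17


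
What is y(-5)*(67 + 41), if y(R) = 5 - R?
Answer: 1080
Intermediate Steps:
y(-5)*(67 + 41) = (5 - 1*(-5))*(67 + 41) = (5 + 5)*108 = 10*108 = 1080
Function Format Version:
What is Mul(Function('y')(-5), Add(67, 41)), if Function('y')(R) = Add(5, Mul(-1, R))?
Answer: 1080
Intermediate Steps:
Mul(Function('y')(-5), Add(67, 41)) = Mul(Add(5, Mul(-1, -5)), Add(67, 41)) = Mul(Add(5, 5), 108) = Mul(10, 108) = 1080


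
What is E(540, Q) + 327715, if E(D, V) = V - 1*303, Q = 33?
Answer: 327445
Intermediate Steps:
E(D, V) = -303 + V (E(D, V) = V - 303 = -303 + V)
E(540, Q) + 327715 = (-303 + 33) + 327715 = -270 + 327715 = 327445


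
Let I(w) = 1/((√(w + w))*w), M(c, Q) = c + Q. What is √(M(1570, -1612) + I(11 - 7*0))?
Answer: √(-20328 + 2*√22)/22 ≈ 6.4792*I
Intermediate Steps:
M(c, Q) = Q + c
I(w) = √2/(2*w^(3/2)) (I(w) = 1/((√(2*w))*w) = 1/(((√2*√w))*w) = (√2/(2*√w))/w = √2/(2*w^(3/2)))
√(M(1570, -1612) + I(11 - 7*0)) = √((-1612 + 1570) + √2/(2*(11 - 7*0)^(3/2))) = √(-42 + √2/(2*(11 + 0)^(3/2))) = √(-42 + √2/(2*11^(3/2))) = √(-42 + √2*(√11/121)/2) = √(-42 + √22/242)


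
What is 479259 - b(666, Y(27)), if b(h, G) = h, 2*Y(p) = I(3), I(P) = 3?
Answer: 478593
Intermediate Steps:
Y(p) = 3/2 (Y(p) = (1/2)*3 = 3/2)
479259 - b(666, Y(27)) = 479259 - 1*666 = 479259 - 666 = 478593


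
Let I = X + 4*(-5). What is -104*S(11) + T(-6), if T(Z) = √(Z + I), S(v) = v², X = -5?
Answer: -12584 + I*√31 ≈ -12584.0 + 5.5678*I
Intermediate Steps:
I = -25 (I = -5 + 4*(-5) = -5 - 20 = -25)
T(Z) = √(-25 + Z) (T(Z) = √(Z - 25) = √(-25 + Z))
-104*S(11) + T(-6) = -104*11² + √(-25 - 6) = -104*121 + √(-31) = -12584 + I*√31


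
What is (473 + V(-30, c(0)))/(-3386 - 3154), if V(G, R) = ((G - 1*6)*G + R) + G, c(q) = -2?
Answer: -507/2180 ≈ -0.23257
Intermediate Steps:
V(G, R) = G + R + G*(-6 + G) (V(G, R) = ((G - 6)*G + R) + G = ((-6 + G)*G + R) + G = (G*(-6 + G) + R) + G = (R + G*(-6 + G)) + G = G + R + G*(-6 + G))
(473 + V(-30, c(0)))/(-3386 - 3154) = (473 + (-2 + (-30)**2 - 5*(-30)))/(-3386 - 3154) = (473 + (-2 + 900 + 150))/(-6540) = (473 + 1048)*(-1/6540) = 1521*(-1/6540) = -507/2180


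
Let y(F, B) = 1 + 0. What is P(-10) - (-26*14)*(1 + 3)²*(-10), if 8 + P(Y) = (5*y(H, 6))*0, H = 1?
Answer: -58248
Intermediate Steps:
y(F, B) = 1
P(Y) = -8 (P(Y) = -8 + (5*1)*0 = -8 + 5*0 = -8 + 0 = -8)
P(-10) - (-26*14)*(1 + 3)²*(-10) = -8 - (-26*14)*(1 + 3)²*(-10) = -8 - (-364)*4²*(-10) = -8 - (-364)*16*(-10) = -8 - (-364)*(-160) = -8 - 1*58240 = -8 - 58240 = -58248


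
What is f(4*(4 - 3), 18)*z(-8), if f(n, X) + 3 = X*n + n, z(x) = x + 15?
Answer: 511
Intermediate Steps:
z(x) = 15 + x
f(n, X) = -3 + n + X*n (f(n, X) = -3 + (X*n + n) = -3 + (n + X*n) = -3 + n + X*n)
f(4*(4 - 3), 18)*z(-8) = (-3 + 4*(4 - 3) + 18*(4*(4 - 3)))*(15 - 8) = (-3 + 4*1 + 18*(4*1))*7 = (-3 + 4 + 18*4)*7 = (-3 + 4 + 72)*7 = 73*7 = 511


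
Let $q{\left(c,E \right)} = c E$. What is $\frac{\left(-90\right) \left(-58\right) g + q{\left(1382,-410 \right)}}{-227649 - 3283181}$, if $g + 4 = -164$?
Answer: $\frac{144358}{351083} \approx 0.41118$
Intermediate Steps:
$g = -168$ ($g = -4 - 164 = -168$)
$q{\left(c,E \right)} = E c$
$\frac{\left(-90\right) \left(-58\right) g + q{\left(1382,-410 \right)}}{-227649 - 3283181} = \frac{\left(-90\right) \left(-58\right) \left(-168\right) - 566620}{-227649 - 3283181} = \frac{5220 \left(-168\right) - 566620}{-3510830} = \left(-876960 - 566620\right) \left(- \frac{1}{3510830}\right) = \left(-1443580\right) \left(- \frac{1}{3510830}\right) = \frac{144358}{351083}$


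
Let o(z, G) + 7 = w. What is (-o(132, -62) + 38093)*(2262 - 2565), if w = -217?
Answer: -11610051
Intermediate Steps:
o(z, G) = -224 (o(z, G) = -7 - 217 = -224)
(-o(132, -62) + 38093)*(2262 - 2565) = (-1*(-224) + 38093)*(2262 - 2565) = (224 + 38093)*(-303) = 38317*(-303) = -11610051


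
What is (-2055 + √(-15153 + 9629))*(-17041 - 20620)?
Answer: 77393355 - 75322*I*√1381 ≈ 7.7393e+7 - 2.7991e+6*I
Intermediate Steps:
(-2055 + √(-15153 + 9629))*(-17041 - 20620) = (-2055 + √(-5524))*(-37661) = (-2055 + 2*I*√1381)*(-37661) = 77393355 - 75322*I*√1381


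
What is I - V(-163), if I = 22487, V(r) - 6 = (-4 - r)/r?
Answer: 3664562/163 ≈ 22482.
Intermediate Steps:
V(r) = 6 + (-4 - r)/r
I - V(-163) = 22487 - (5 - 4/(-163)) = 22487 - (5 - 4*(-1/163)) = 22487 - (5 + 4/163) = 22487 - 1*819/163 = 22487 - 819/163 = 3664562/163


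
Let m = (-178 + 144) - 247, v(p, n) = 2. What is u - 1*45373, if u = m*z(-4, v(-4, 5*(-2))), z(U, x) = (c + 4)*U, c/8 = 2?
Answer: -22893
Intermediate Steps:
c = 16 (c = 8*2 = 16)
z(U, x) = 20*U (z(U, x) = (16 + 4)*U = 20*U)
m = -281 (m = -34 - 247 = -281)
u = 22480 (u = -5620*(-4) = -281*(-80) = 22480)
u - 1*45373 = 22480 - 1*45373 = 22480 - 45373 = -22893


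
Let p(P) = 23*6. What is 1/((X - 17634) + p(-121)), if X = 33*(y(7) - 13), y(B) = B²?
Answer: -1/16308 ≈ -6.1320e-5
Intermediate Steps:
p(P) = 138
X = 1188 (X = 33*(7² - 13) = 33*(49 - 13) = 33*36 = 1188)
1/((X - 17634) + p(-121)) = 1/((1188 - 17634) + 138) = 1/(-16446 + 138) = 1/(-16308) = -1/16308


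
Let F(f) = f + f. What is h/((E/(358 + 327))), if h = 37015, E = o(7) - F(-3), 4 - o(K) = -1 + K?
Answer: 25355275/4 ≈ 6.3388e+6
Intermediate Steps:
o(K) = 5 - K (o(K) = 4 - (-1 + K) = 4 + (1 - K) = 5 - K)
F(f) = 2*f
E = 4 (E = (5 - 1*7) - 2*(-3) = (5 - 7) - 1*(-6) = -2 + 6 = 4)
h/((E/(358 + 327))) = 37015/((4/(358 + 327))) = 37015/((4/685)) = 37015/((4*(1/685))) = 37015/(4/685) = 37015*(685/4) = 25355275/4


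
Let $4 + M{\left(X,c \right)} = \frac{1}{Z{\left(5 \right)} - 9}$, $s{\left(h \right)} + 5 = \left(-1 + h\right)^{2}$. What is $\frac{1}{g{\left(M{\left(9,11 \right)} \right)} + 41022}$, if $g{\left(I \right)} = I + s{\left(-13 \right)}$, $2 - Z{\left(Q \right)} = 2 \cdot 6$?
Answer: $\frac{19}{782970} \approx 2.4267 \cdot 10^{-5}$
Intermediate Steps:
$Z{\left(Q \right)} = -10$ ($Z{\left(Q \right)} = 2 - 2 \cdot 6 = 2 - 12 = -10$)
$s{\left(h \right)} = -5 + \left(-1 + h\right)^{2}$
$M{\left(X,c \right)} = - \frac{77}{19}$ ($M{\left(X,c \right)} = -4 + \frac{1}{-10 - 9} = -4 + \frac{1}{-19} = -4 - \frac{1}{19} = - \frac{77}{19}$)
$g{\left(I \right)} = 191 + I$ ($g{\left(I \right)} = I - \left(5 - \left(-1 - 13\right)^{2}\right) = I - \left(5 - \left(-14\right)^{2}\right) = I + \left(-5 + 196\right) = I + 191 = 191 + I$)
$\frac{1}{g{\left(M{\left(9,11 \right)} \right)} + 41022} = \frac{1}{\left(191 - \frac{77}{19}\right) + 41022} = \frac{1}{\frac{3552}{19} + 41022} = \frac{1}{\frac{782970}{19}} = \frac{19}{782970}$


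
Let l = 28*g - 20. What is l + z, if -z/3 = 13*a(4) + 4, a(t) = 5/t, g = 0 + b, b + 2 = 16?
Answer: 1245/4 ≈ 311.25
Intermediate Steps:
b = 14 (b = -2 + 16 = 14)
g = 14 (g = 0 + 14 = 14)
l = 372 (l = 28*14 - 20 = 392 - 20 = 372)
z = -243/4 (z = -3*(13*(5/4) + 4) = -3*(65/4 + 4) = -3*81/4 = -243/4 ≈ -60.750)
l + z = 372 - 243/4 = 1245/4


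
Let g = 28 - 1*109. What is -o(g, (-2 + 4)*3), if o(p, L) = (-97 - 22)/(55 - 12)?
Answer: 119/43 ≈ 2.7674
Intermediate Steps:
g = -81 (g = 28 - 109 = -81)
o(p, L) = -119/43
-o(g, (-2 + 4)*3) = -1*(-119/43) = 119/43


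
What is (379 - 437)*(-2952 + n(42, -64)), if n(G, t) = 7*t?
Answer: 197200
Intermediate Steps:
(379 - 437)*(-2952 + n(42, -64)) = (379 - 437)*(-2952 + 7*(-64)) = -58*(-2952 - 448) = -58*(-3400) = 197200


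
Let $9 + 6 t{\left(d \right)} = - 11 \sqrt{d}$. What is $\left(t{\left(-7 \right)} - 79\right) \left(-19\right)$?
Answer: $\frac{3059}{2} + \frac{209 i \sqrt{7}}{6} \approx 1529.5 + 92.16 i$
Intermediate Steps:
$t{\left(d \right)} = - \frac{3}{2} - \frac{11 \sqrt{d}}{6}$ ($t{\left(d \right)} = - \frac{3}{2} + \frac{\left(-11\right) \sqrt{d}}{6} = - \frac{3}{2} - \frac{11 \sqrt{d}}{6}$)
$\left(t{\left(-7 \right)} - 79\right) \left(-19\right) = \left(\left(- \frac{3}{2} - \frac{11 \sqrt{-7}}{6}\right) - 79\right) \left(-19\right) = \left(\left(- \frac{3}{2} - \frac{11 i \sqrt{7}}{6}\right) - 79\right) \left(-19\right) = \left(- \frac{161}{2} - \frac{11 i \sqrt{7}}{6}\right) \left(-19\right) = \frac{3059}{2} + \frac{209 i \sqrt{7}}{6}$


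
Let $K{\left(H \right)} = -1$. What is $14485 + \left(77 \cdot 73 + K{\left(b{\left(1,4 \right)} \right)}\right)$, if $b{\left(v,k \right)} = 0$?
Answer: $20105$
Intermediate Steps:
$14485 + \left(77 \cdot 73 + K{\left(b{\left(1,4 \right)} \right)}\right) = 14485 + \left(77 \cdot 73 - 1\right) = 14485 + \left(5621 - 1\right) = 14485 + 5620 = 20105$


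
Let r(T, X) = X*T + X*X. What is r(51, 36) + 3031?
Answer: 6163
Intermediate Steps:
r(T, X) = X² + T*X (r(T, X) = T*X + X² = X² + T*X)
r(51, 36) + 3031 = 36*(51 + 36) + 3031 = 36*87 + 3031 = 3132 + 3031 = 6163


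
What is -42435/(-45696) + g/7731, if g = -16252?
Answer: -138195469/117758592 ≈ -1.1735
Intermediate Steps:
-42435/(-45696) + g/7731 = -42435/(-45696) - 16252/7731 = -42435*(-1/45696) - 16252*1/7731 = 14145/15232 - 16252/7731 = -138195469/117758592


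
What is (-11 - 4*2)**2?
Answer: 361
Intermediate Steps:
(-11 - 4*2)**2 = (-11 - 8)**2 = (-19)**2 = 361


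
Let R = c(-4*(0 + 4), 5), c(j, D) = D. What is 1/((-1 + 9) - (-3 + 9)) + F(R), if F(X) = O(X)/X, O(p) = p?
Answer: 3/2 ≈ 1.5000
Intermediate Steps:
R = 5
F(X) = 1 (F(X) = X/X = 1)
1/((-1 + 9) - (-3 + 9)) + F(R) = 1/((-1 + 9) - (-3 + 9)) + 1 = 1/(8 - 1*6) + 1 = 1/(8 - 6) + 1 = 1/2 + 1 = ½ + 1 = 3/2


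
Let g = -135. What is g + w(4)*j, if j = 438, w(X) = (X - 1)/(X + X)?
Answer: 117/4 ≈ 29.250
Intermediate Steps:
w(X) = (-1 + X)/(2*X) (w(X) = (-1 + X)/((2*X)) = (-1 + X)*(1/(2*X)) = (-1 + X)/(2*X))
g + w(4)*j = -135 + ((½)*(-1 + 4)/4)*438 = -135 + ((½)*(¼)*3)*438 = -135 + (3/8)*438 = -135 + 657/4 = 117/4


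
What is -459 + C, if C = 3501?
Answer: 3042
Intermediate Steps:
-459 + C = -459 + 3501 = 3042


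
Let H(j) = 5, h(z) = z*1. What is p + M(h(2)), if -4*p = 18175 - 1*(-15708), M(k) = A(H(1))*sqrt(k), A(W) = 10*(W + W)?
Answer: -33883/4 + 100*sqrt(2) ≈ -8329.3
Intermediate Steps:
h(z) = z
A(W) = 20*W (A(W) = 10*(2*W) = 20*W)
M(k) = 100*sqrt(k) (M(k) = (20*5)*sqrt(k) = 100*sqrt(k))
p = -33883/4 (p = -(18175 - 1*(-15708))/4 = -(18175 + 15708)/4 = -1/4*33883 = -33883/4 ≈ -8470.8)
p + M(h(2)) = -33883/4 + 100*sqrt(2)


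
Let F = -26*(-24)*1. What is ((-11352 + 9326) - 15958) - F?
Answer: -18608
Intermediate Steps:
F = 624 (F = 624*1 = 624)
((-11352 + 9326) - 15958) - F = ((-11352 + 9326) - 15958) - 1*624 = (-2026 - 15958) - 624 = -17984 - 624 = -18608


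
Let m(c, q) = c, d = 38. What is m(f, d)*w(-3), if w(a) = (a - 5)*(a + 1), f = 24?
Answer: 384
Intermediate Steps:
w(a) = (1 + a)*(-5 + a) (w(a) = (-5 + a)*(1 + a) = (1 + a)*(-5 + a))
m(f, d)*w(-3) = 24*(-5 + (-3)² - 4*(-3)) = 24*(-5 + 9 + 12) = 24*16 = 384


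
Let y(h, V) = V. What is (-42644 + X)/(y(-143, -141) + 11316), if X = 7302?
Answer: -35342/11175 ≈ -3.1626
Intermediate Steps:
(-42644 + X)/(y(-143, -141) + 11316) = (-42644 + 7302)/(-141 + 11316) = -35342/11175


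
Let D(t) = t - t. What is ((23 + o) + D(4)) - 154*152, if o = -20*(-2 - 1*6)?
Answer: -23225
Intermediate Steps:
D(t) = 0
o = 160 (o = -20*(-2 - 6) = -20*(-8) = 160)
((23 + o) + D(4)) - 154*152 = ((23 + 160) + 0) - 154*152 = (183 + 0) - 23408 = 183 - 23408 = -23225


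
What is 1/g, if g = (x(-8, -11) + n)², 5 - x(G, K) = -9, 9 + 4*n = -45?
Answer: 4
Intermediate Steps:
n = -27/2 (n = -9/4 + (¼)*(-45) = -9/4 - 45/4 = -27/2 ≈ -13.500)
x(G, K) = 14 (x(G, K) = 5 - 1*(-9) = 5 + 9 = 14)
g = ¼ (g = (14 - 27/2)² = (½)² = ¼ ≈ 0.25000)
1/g = 1/(¼) = 4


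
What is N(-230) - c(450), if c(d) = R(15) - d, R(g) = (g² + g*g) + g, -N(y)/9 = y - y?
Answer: -15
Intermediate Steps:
N(y) = 0 (N(y) = -9*(y - y) = -9*0 = 0)
R(g) = g + 2*g² (R(g) = (g² + g²) + g = 2*g² + g = g + 2*g²)
c(d) = 465 - d (c(d) = 15*(1 + 2*15) - d = 15*(1 + 30) - d = 15*31 - d = 465 - d)
N(-230) - c(450) = 0 - (465 - 1*450) = 0 - (465 - 450) = 0 - 1*15 = 0 - 15 = -15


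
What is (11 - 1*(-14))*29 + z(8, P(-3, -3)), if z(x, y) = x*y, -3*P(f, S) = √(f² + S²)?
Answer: 725 - 8*√2 ≈ 713.69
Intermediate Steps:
P(f, S) = -√(S² + f²)/3 (P(f, S) = -√(f² + S²)/3 = -√(S² + f²)/3)
(11 - 1*(-14))*29 + z(8, P(-3, -3)) = (11 - 1*(-14))*29 + 8*(-√((-3)² + (-3)²)/3) = (11 + 14)*29 + 8*(-√(9 + 9)/3) = 25*29 + 8*(-√2) = 725 + 8*(-√2) = 725 - 8*√2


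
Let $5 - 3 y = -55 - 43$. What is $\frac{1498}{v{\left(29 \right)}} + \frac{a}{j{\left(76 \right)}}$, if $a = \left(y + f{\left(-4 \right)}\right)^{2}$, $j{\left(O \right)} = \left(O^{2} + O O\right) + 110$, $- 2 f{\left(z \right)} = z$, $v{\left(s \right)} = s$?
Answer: $\frac{157571633}{3043782} \approx 51.768$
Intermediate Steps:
$f{\left(z \right)} = - \frac{z}{2}$
$y = \frac{103}{3}$ ($y = \frac{5}{3} - \frac{-55 - 43}{3} = \frac{5}{3} - - \frac{98}{3} = \frac{5}{3} + \frac{98}{3} = \frac{103}{3} \approx 34.333$)
$j{\left(O \right)} = 110 + 2 O^{2}$ ($j{\left(O \right)} = \left(O^{2} + O^{2}\right) + 110 = 2 O^{2} + 110 = 110 + 2 O^{2}$)
$a = \frac{11881}{9}$ ($a = \left(\frac{103}{3} - -2\right)^{2} = \left(\frac{103}{3} + 2\right)^{2} = \left(\frac{109}{3}\right)^{2} = \frac{11881}{9} \approx 1320.1$)
$\frac{1498}{v{\left(29 \right)}} + \frac{a}{j{\left(76 \right)}} = \frac{1498}{29} + \frac{11881}{9 \left(110 + 2 \cdot 76^{2}\right)} = 1498 \cdot \frac{1}{29} + \frac{11881}{9 \left(110 + 2 \cdot 5776\right)} = \frac{1498}{29} + \frac{11881}{9 \left(110 + 11552\right)} = \frac{1498}{29} + \frac{11881}{9 \cdot 11662} = \frac{1498}{29} + \frac{11881}{9} \cdot \frac{1}{11662} = \frac{1498}{29} + \frac{11881}{104958} = \frac{157571633}{3043782}$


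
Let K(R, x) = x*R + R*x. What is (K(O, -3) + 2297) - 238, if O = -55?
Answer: 2389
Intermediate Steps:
K(R, x) = 2*R*x (K(R, x) = R*x + R*x = 2*R*x)
(K(O, -3) + 2297) - 238 = (2*(-55)*(-3) + 2297) - 238 = (330 + 2297) - 238 = 2627 - 238 = 2389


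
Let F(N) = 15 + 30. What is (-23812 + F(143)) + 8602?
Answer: -15165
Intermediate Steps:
F(N) = 45
(-23812 + F(143)) + 8602 = (-23812 + 45) + 8602 = -23767 + 8602 = -15165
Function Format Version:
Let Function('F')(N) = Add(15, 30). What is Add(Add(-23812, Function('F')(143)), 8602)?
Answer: -15165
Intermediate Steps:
Function('F')(N) = 45
Add(Add(-23812, Function('F')(143)), 8602) = Add(Add(-23812, 45), 8602) = Add(-23767, 8602) = -15165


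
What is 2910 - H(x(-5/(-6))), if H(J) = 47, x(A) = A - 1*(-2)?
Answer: 2863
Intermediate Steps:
x(A) = 2 + A (x(A) = A + 2 = 2 + A)
2910 - H(x(-5/(-6))) = 2910 - 1*47 = 2910 - 47 = 2863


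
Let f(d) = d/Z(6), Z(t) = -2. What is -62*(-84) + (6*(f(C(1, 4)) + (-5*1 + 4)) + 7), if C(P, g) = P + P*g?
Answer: 5194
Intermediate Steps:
f(d) = -d/2 (f(d) = d/(-2) = d*(-½) = -d/2)
-62*(-84) + (6*(f(C(1, 4)) + (-5*1 + 4)) + 7) = -62*(-84) + (6*(-(1 + 4)/2 + (-5*1 + 4)) + 7) = 5208 + (6*(-5/2 + (-5 + 4)) + 7) = 5208 + (6*(-½*5 - 1) + 7) = 5208 + (6*(-5/2 - 1) + 7) = 5208 + (6*(-7/2) + 7) = 5208 + (-21 + 7) = 5208 - 14 = 5194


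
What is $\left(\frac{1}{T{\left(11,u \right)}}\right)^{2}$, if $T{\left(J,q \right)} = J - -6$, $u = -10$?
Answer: $\frac{1}{289} \approx 0.0034602$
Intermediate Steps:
$T{\left(J,q \right)} = 6 + J$ ($T{\left(J,q \right)} = J + 6 = 6 + J$)
$\left(\frac{1}{T{\left(11,u \right)}}\right)^{2} = \left(\frac{1}{6 + 11}\right)^{2} = \left(\frac{1}{17}\right)^{2} = \frac{1}{289}$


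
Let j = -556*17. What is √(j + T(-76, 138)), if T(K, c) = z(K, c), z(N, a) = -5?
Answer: 7*I*√193 ≈ 97.247*I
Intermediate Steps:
T(K, c) = -5
j = -9452
√(j + T(-76, 138)) = √(-9452 - 5) = √(-9457) = 7*I*√193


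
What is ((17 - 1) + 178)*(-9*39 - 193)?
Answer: -105536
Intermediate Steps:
((17 - 1) + 178)*(-9*39 - 193) = (16 + 178)*(-351 - 193) = 194*(-544) = -105536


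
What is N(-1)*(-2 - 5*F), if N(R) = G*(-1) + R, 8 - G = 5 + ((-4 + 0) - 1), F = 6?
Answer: 288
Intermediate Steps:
G = 8 (G = 8 - (5 + ((-4 + 0) - 1)) = 8 - (5 + (-4 - 1)) = 8 - (5 - 5) = 8 - 1*0 = 8 + 0 = 8)
N(R) = -8 + R (N(R) = 8*(-1) + R = -8 + R)
N(-1)*(-2 - 5*F) = (-8 - 1)*(-2 - 5*6) = -9*(-2 - 30) = -9*(-32) = 288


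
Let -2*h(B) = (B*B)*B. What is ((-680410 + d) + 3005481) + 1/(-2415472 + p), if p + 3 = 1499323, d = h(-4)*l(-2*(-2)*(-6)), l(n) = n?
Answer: 2129414842055/916152 ≈ 2.3243e+6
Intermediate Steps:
h(B) = -B³/2 (h(B) = -B*B*B/2 = -B²*B/2 = -B³/2)
d = -768 (d = (-½*(-4)³)*(-2*(-2)*(-6)) = (-½*(-64))*(4*(-6)) = 32*(-24) = -768)
p = 1499320 (p = -3 + 1499323 = 1499320)
((-680410 + d) + 3005481) + 1/(-2415472 + p) = ((-680410 - 768) + 3005481) + 1/(-2415472 + 1499320) = (-681178 + 3005481) + 1/(-916152) = 2324303 - 1/916152 = 2129414842055/916152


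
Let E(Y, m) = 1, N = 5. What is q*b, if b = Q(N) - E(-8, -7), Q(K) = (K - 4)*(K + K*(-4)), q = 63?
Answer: -1008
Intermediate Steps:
Q(K) = -3*K*(-4 + K) (Q(K) = (-4 + K)*(K - 4*K) = (-4 + K)*(-3*K) = -3*K*(-4 + K))
b = -16 (b = 3*5*(4 - 1*5) - 1*1 = 3*5*(4 - 5) - 1 = 3*5*(-1) - 1 = -15 - 1 = -16)
q*b = 63*(-16) = -1008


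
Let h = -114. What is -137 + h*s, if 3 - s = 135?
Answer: 14911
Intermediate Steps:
s = -132 (s = 3 - 1*135 = 3 - 135 = -132)
-137 + h*s = -137 - 114*(-132) = -137 + 15048 = 14911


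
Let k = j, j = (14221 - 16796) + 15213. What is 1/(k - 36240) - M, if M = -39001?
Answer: 920501601/23602 ≈ 39001.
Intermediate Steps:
j = 12638 (j = -2575 + 15213 = 12638)
k = 12638
1/(k - 36240) - M = 1/(12638 - 36240) - 1*(-39001) = 1/(-23602) + 39001 = -1/23602 + 39001 = 920501601/23602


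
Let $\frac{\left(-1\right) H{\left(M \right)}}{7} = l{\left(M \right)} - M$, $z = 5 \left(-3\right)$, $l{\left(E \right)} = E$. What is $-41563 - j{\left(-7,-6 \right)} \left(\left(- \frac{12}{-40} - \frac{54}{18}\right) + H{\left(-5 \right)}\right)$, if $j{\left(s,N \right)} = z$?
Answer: $- \frac{83207}{2} \approx -41604.0$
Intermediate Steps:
$z = -15$
$j{\left(s,N \right)} = -15$
$H{\left(M \right)} = 0$ ($H{\left(M \right)} = - 7 \left(M - M\right) = \left(-7\right) 0 = 0$)
$-41563 - j{\left(-7,-6 \right)} \left(\left(- \frac{12}{-40} - \frac{54}{18}\right) + H{\left(-5 \right)}\right) = -41563 - - 15 \left(\left(- \frac{12}{-40} - \frac{54}{18}\right) + 0\right) = -41563 - - 15 \left(\left(\left(-12\right) \left(- \frac{1}{40}\right) - 3\right) + 0\right) = -41563 - - 15 \left(\left(\frac{3}{10} - 3\right) + 0\right) = -41563 - - 15 \left(- \frac{27}{10} + 0\right) = -41563 - \left(-15\right) \left(- \frac{27}{10}\right) = -41563 - \frac{81}{2} = - \frac{83207}{2}$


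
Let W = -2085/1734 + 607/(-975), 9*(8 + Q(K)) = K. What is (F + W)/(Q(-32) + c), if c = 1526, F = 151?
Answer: 252202737/2560395500 ≈ 0.098501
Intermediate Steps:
Q(K) = -8 + K/9
W = -1028471/563550 (W = -2085*1/1734 + 607*(-1/975) = -695/578 - 607/975 = -1028471/563550 ≈ -1.8250)
(F + W)/(Q(-32) + c) = (151 - 1028471/563550)/((-8 + (⅑)*(-32)) + 1526) = 84067579/(563550*((-8 - 32/9) + 1526)) = 84067579/(563550*(-104/9 + 1526)) = 84067579/(563550*(13630/9)) = (84067579/563550)*(9/13630) = 252202737/2560395500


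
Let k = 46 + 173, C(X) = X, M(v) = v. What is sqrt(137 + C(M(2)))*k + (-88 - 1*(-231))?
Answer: 143 + 219*sqrt(139) ≈ 2725.0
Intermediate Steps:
k = 219
sqrt(137 + C(M(2)))*k + (-88 - 1*(-231)) = sqrt(137 + 2)*219 + (-88 - 1*(-231)) = sqrt(139)*219 + (-88 + 231) = 219*sqrt(139) + 143 = 143 + 219*sqrt(139)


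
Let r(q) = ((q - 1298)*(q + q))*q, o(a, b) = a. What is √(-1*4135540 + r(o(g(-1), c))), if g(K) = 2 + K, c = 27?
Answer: 13*I*√24486 ≈ 2034.2*I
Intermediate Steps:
r(q) = 2*q²*(-1298 + q) (r(q) = ((-1298 + q)*(2*q))*q = (2*q*(-1298 + q))*q = 2*q²*(-1298 + q))
√(-1*4135540 + r(o(g(-1), c))) = √(-1*4135540 + 2*(2 - 1)²*(-1298 + (2 - 1))) = √(-4135540 + 2*1²*(-1298 + 1)) = √(-4135540 + 2*1*(-1297)) = √(-4135540 - 2594) = √(-4138134) = 13*I*√24486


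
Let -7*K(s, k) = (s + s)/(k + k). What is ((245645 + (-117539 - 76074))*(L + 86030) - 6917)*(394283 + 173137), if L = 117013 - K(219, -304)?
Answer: 113898046929990540/19 ≈ 5.9946e+15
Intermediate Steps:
K(s, k) = -s/(7*k) (K(s, k) = -(s + s)/(7*(k + k)) = -2*s/(7*(2*k)) = -2*s*1/(2*k)/7 = -s/(7*k))
L = 249003445/2128 (L = 117013 - (-1)*219/(7*(-304)) = 117013 - (-1)*219*(-1)/(7*304) = 117013 - 1*219/2128 = 117013 - 219/2128 = 249003445/2128 ≈ 1.1701e+5)
((245645 + (-117539 - 76074))*(L + 86030) - 6917)*(394283 + 173137) = ((245645 + (-117539 - 76074))*(249003445/2128 + 86030) - 6917)*(394283 + 173137) = ((245645 - 193613)*(432075285/2128) - 6917)*567420 = (52032*(432075285/2128) - 6917)*567420 = (1405108826820/133 - 6917)*567420 = (1405107906859/133)*567420 = 113898046929990540/19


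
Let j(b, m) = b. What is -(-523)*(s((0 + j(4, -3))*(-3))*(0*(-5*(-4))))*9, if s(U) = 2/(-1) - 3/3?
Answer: 0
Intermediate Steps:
s(U) = -3 (s(U) = 2*(-1) - 3*1/3 = -2 - 1 = -3)
-(-523)*(s((0 + j(4, -3))*(-3))*(0*(-5*(-4))))*9 = -(-523)*-0*(-5*(-4))*9 = -(-523)*-0*20*9 = -(-523)*-3*0*9 = -(-523)*0*9 = -(-523)*0 = -1*0 = 0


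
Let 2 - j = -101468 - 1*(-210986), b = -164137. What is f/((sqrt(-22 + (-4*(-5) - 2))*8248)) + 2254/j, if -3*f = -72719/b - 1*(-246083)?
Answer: -1127/54758 + 20195699045*I/4061405928 ≈ -0.020581 + 4.9726*I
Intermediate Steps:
j = -109516 (j = 2 - (-101468 - 1*(-210986)) = 2 - (-101468 + 210986) = 2 - 1*109518 = 2 - 109518 = -109516)
f = -40391398090/492411 (f = -(-72719/(-164137) - 1*(-246083))/3 = -(-72719*(-1/164137) + 246083)/3 = -(72719/164137 + 246083)/3 = -1/3*40391398090/164137 = -40391398090/492411 ≈ -82028.)
f/((sqrt(-22 + (-4*(-5) - 2))*8248)) + 2254/j = -40391398090*1/(8248*sqrt(-22 + (-4*(-5) - 2)))/492411 + 2254/(-109516) = -40391398090*1/(8248*sqrt(-22 + (20 - 2)))/492411 + 2254*(-1/109516) = -40391398090*1/(8248*sqrt(-22 + 18))/492411 - 1127/54758 = -40391398090*(-I/16496)/492411 - 1127/54758 = -(-20195699045)*I/4061405928 - 1127/54758 = 20195699045*I/4061405928 - 1127/54758 = -1127/54758 + 20195699045*I/4061405928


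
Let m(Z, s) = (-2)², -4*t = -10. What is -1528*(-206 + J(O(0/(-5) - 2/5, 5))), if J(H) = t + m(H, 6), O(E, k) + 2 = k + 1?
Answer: 304836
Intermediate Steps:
t = 5/2 (t = -¼*(-10) = 5/2 ≈ 2.5000)
m(Z, s) = 4
O(E, k) = -1 + k (O(E, k) = -2 + (k + 1) = -2 + (1 + k) = -1 + k)
J(H) = 13/2 (J(H) = 5/2 + 4 = 13/2)
-1528*(-206 + J(O(0/(-5) - 2/5, 5))) = -1528*(-206 + 13/2) = -1528*(-399/2) = 304836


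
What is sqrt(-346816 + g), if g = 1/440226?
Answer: I*sqrt(7468063342179310)/146742 ≈ 588.91*I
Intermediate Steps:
g = 1/440226 ≈ 2.2716e-6
sqrt(-346816 + g) = sqrt(-346816 + 1/440226) = sqrt(-152677420415/440226) = I*sqrt(7468063342179310)/146742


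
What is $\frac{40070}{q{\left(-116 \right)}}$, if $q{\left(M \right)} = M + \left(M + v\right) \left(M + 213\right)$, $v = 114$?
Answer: $- \frac{4007}{31} \approx -129.26$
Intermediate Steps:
$q{\left(M \right)} = M + \left(114 + M\right) \left(213 + M\right)$ ($q{\left(M \right)} = M + \left(M + 114\right) \left(M + 213\right) = M + \left(114 + M\right) \left(213 + M\right)$)
$\frac{40070}{q{\left(-116 \right)}} = \frac{40070}{24282 + \left(-116\right)^{2} + 328 \left(-116\right)} = \frac{40070}{24282 + 13456 - 38048} = \frac{40070}{-310} = 40070 \left(- \frac{1}{310}\right) = - \frac{4007}{31}$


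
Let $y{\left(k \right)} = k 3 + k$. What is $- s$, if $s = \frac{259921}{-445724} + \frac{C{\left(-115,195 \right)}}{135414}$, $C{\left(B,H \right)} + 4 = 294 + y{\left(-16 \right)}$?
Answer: $\frac{17548104335}{30178634868} \approx 0.58147$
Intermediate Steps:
$y{\left(k \right)} = 4 k$ ($y{\left(k \right)} = 3 k + k = 4 k$)
$C{\left(B,H \right)} = 226$ ($C{\left(B,H \right)} = -4 + \left(294 + 4 \left(-16\right)\right) = -4 + \left(294 - 64\right) = -4 + 230 = 226$)
$s = - \frac{17548104335}{30178634868}$ ($s = \frac{259921}{-445724} + \frac{226}{135414} = 259921 \left(- \frac{1}{445724}\right) + 226 \cdot \frac{1}{135414} = - \frac{259921}{445724} + \frac{113}{67707} = - \frac{17548104335}{30178634868} \approx -0.58147$)
$- s = \left(-1\right) \left(- \frac{17548104335}{30178634868}\right) = \frac{17548104335}{30178634868}$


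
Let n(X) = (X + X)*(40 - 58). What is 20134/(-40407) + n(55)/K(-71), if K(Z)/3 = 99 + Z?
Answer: -6808093/282849 ≈ -24.070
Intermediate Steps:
K(Z) = 297 + 3*Z (K(Z) = 3*(99 + Z) = 297 + 3*Z)
n(X) = -36*X (n(X) = (2*X)*(-18) = -36*X)
20134/(-40407) + n(55)/K(-71) = 20134/(-40407) + (-36*55)/(297 + 3*(-71)) = 20134*(-1/40407) - 1980/(297 - 213) = -20134/40407 - 1980/84 = -20134/40407 - 1980*1/84 = -20134/40407 - 165/7 = -6808093/282849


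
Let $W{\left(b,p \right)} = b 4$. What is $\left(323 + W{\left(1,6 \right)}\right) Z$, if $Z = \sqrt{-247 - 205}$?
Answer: $654 i \sqrt{113} \approx 6952.1 i$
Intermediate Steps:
$W{\left(b,p \right)} = 4 b$
$Z = 2 i \sqrt{113}$ ($Z = \sqrt{-452} = 2 i \sqrt{113} \approx 21.26 i$)
$\left(323 + W{\left(1,6 \right)}\right) Z = \left(323 + 4 \cdot 1\right) 2 i \sqrt{113} = \left(323 + 4\right) 2 i \sqrt{113} = 327 \cdot 2 i \sqrt{113} = 654 i \sqrt{113}$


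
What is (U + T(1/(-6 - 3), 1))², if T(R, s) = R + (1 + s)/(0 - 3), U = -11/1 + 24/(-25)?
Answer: 8213956/50625 ≈ 162.25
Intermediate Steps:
U = -299/25 (U = -11*1 + 24*(-1/25) = -11 - 24/25 = -299/25 ≈ -11.960)
T(R, s) = -⅓ + R - s/3 (T(R, s) = R + (1 + s)/(-3) = R + (1 + s)*(-⅓) = R + (-⅓ - s/3) = -⅓ + R - s/3)
(U + T(1/(-6 - 3), 1))² = (-299/25 + (-⅓ + 1/(-6 - 3) - ⅓*1))² = (-299/25 + (-⅓ + 1/(-9) - ⅓))² = (-299/25 + (-⅓ - ⅑ - ⅓))² = (-299/25 - 7/9)² = (-2866/225)² = 8213956/50625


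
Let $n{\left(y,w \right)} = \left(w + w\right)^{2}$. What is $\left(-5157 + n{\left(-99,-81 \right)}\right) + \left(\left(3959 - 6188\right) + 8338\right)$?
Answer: $27196$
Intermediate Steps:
$n{\left(y,w \right)} = 4 w^{2}$ ($n{\left(y,w \right)} = \left(2 w\right)^{2} = 4 w^{2}$)
$\left(-5157 + n{\left(-99,-81 \right)}\right) + \left(\left(3959 - 6188\right) + 8338\right) = \left(-5157 + 4 \left(-81\right)^{2}\right) + \left(\left(3959 - 6188\right) + 8338\right) = \left(-5157 + 4 \cdot 6561\right) + \left(\left(3959 - 6188\right) + 8338\right) = \left(-5157 + 26244\right) + \left(-2229 + 8338\right) = 21087 + 6109 = 27196$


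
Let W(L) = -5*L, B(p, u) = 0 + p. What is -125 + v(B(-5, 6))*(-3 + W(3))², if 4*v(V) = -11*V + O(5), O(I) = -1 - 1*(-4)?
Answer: 4573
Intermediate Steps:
B(p, u) = p
O(I) = 3 (O(I) = -1 + 4 = 3)
v(V) = ¾ - 11*V/4 (v(V) = (-11*V + 3)/4 = (3 - 11*V)/4 = ¾ - 11*V/4)
-125 + v(B(-5, 6))*(-3 + W(3))² = -125 + (¾ - 11/4*(-5))*(-3 - 5*3)² = -125 + (¾ + 55/4)*(-3 - 15)² = -125 + (29/2)*(-18)² = -125 + (29/2)*324 = -125 + 4698 = 4573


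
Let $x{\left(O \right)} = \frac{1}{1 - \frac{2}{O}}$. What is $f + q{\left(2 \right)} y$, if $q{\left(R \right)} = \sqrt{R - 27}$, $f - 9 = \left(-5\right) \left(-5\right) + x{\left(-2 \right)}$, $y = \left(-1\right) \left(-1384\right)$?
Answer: $\frac{69}{2} + 6920 i \approx 34.5 + 6920.0 i$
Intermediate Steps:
$y = 1384$
$f = \frac{69}{2}$ ($f = 9 - \left(-25 + \frac{2}{-2 - 2}\right) = 9 + \left(25 - \frac{2}{-4}\right) = 9 + \left(25 - - \frac{1}{2}\right) = 9 + \left(25 + \frac{1}{2}\right) = 9 + \frac{51}{2} = \frac{69}{2} \approx 34.5$)
$q{\left(R \right)} = \sqrt{-27 + R}$
$f + q{\left(2 \right)} y = \frac{69}{2} + \sqrt{-27 + 2} \cdot 1384 = \frac{69}{2} + \sqrt{-25} \cdot 1384 = \frac{69}{2} + 5 i 1384 = \frac{69}{2} + 6920 i$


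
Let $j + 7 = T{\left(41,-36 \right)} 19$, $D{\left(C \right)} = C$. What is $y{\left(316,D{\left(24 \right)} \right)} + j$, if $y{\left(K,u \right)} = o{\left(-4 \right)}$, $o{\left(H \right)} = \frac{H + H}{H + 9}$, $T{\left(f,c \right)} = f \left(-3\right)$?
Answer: $- \frac{11728}{5} \approx -2345.6$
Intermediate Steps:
$T{\left(f,c \right)} = - 3 f$
$o{\left(H \right)} = \frac{2 H}{9 + H}$
$y{\left(K,u \right)} = - \frac{8}{5}$ ($y{\left(K,u \right)} = 2 \left(-4\right) \frac{1}{9 - 4} = 2 \left(-4\right) \frac{1}{5} = - \frac{8}{5}$)
$j = -2344$ ($j = -7 + \left(-3\right) 41 \cdot 19 = -7 - 2337 = -2344$)
$y{\left(316,D{\left(24 \right)} \right)} + j = - \frac{8}{5} - 2344 = - \frac{11728}{5}$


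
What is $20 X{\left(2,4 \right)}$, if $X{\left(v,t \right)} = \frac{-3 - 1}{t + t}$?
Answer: $-10$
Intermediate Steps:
$X{\left(v,t \right)} = - \frac{2}{t}$ ($X{\left(v,t \right)} = - \frac{4}{2 t} = - 4 \frac{1}{2 t} = - \frac{2}{t}$)
$20 X{\left(2,4 \right)} = 20 \left(- \frac{2}{4}\right) = 20 \left(\left(-2\right) \frac{1}{4}\right) = 20 \left(- \frac{1}{2}\right) = -10$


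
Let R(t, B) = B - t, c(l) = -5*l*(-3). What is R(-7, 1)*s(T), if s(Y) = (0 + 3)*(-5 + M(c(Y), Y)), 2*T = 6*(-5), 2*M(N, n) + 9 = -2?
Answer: -252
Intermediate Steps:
c(l) = 15*l
M(N, n) = -11/2 (M(N, n) = -9/2 + (½)*(-2) = -9/2 - 1 = -11/2)
T = -15 (T = (6*(-5))/2 = (½)*(-30) = -15)
s(Y) = -63/2 (s(Y) = (0 + 3)*(-5 - 11/2) = 3*(-21/2) = -63/2)
R(-7, 1)*s(T) = (1 - 1*(-7))*(-63/2) = (1 + 7)*(-63/2) = 8*(-63/2) = -252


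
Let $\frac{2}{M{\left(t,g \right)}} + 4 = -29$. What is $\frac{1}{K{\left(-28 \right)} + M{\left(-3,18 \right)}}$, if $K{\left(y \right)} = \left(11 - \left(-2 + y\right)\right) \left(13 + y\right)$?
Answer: $- \frac{33}{20297} \approx -0.0016259$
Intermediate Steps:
$M{\left(t,g \right)} = - \frac{2}{33}$ ($M{\left(t,g \right)} = \frac{2}{-4 - 29} = \frac{2}{-33} = 2 \left(- \frac{1}{33}\right) = - \frac{2}{33}$)
$K{\left(y \right)} = \left(13 + y\right) \left(13 - y\right)$ ($K{\left(y \right)} = \left(13 - y\right) \left(13 + y\right) = \left(13 + y\right) \left(13 - y\right)$)
$\frac{1}{K{\left(-28 \right)} + M{\left(-3,18 \right)}} = \frac{1}{\left(169 - \left(-28\right)^{2}\right) - \frac{2}{33}} = \frac{1}{\left(169 - 784\right) - \frac{2}{33}} = \frac{1}{-615 - \frac{2}{33}} = \frac{1}{- \frac{20297}{33}} = - \frac{33}{20297}$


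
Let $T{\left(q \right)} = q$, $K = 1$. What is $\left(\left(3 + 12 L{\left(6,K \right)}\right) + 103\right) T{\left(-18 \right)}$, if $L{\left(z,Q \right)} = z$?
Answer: $-3204$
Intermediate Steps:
$\left(\left(3 + 12 L{\left(6,K \right)}\right) + 103\right) T{\left(-18 \right)} = \left(\left(3 + 12 \cdot 6\right) + 103\right) \left(-18\right) = \left(\left(3 + 72\right) + 103\right) \left(-18\right) = \left(75 + 103\right) \left(-18\right) = 178 \left(-18\right) = -3204$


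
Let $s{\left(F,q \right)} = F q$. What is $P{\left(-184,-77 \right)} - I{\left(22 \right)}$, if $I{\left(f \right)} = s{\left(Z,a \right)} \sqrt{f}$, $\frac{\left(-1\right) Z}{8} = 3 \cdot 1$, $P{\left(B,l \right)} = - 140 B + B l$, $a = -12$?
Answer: $39928 - 288 \sqrt{22} \approx 38577.0$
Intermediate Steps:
$Z = -24$ ($Z = - 8 \cdot 3 \cdot 1 = \left(-8\right) 3 = -24$)
$I{\left(f \right)} = 288 \sqrt{f}$ ($I{\left(f \right)} = \left(-24\right) \left(-12\right) \sqrt{f} = 288 \sqrt{f}$)
$P{\left(-184,-77 \right)} - I{\left(22 \right)} = - 184 \left(-140 - 77\right) - 288 \sqrt{22} = \left(-184\right) \left(-217\right) - 288 \sqrt{22} = 39928 - 288 \sqrt{22}$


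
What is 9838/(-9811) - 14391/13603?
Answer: -275016415/133459033 ≈ -2.0607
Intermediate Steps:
9838/(-9811) - 14391/13603 = 9838*(-1/9811) - 14391*1/13603 = -9838/9811 - 14391/13603 = -275016415/133459033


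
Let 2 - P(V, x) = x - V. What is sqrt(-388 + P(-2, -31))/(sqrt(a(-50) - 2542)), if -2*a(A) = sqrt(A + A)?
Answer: I*sqrt(357)/sqrt(-2542 - 5*I) ≈ -0.37475 + 0.00036856*I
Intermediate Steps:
a(A) = -sqrt(2)*sqrt(A)/2 (a(A) = -sqrt(A + A)/2 = -sqrt(2)*sqrt(A)/2)
P(V, x) = 2 + V - x (P(V, x) = 2 - (x - V) = 2 + (V - x) = 2 + V - x)
sqrt(-388 + P(-2, -31))/(sqrt(a(-50) - 2542)) = sqrt(-388 + (2 - 2 - 1*(-31)))/(sqrt(-sqrt(2)*sqrt(-50)/2 - 2542)) = sqrt(-388 + (2 - 2 + 31))/(sqrt(-sqrt(2)*5*I*sqrt(2)/2 - 2542)) = sqrt(-388 + 31)/(sqrt(-5*I - 2542)) = sqrt(-357)/(sqrt(-2542 - 5*I)) = (I*sqrt(357))/sqrt(-2542 - 5*I) = I*sqrt(357)/sqrt(-2542 - 5*I)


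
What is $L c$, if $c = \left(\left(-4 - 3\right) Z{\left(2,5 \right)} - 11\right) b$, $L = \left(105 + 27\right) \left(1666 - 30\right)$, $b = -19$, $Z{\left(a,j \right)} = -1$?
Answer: $16412352$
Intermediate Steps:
$L = 215952$ ($L = 132 \cdot 1636 = 215952$)
$c = 76$ ($c = \left(\left(-4 - 3\right) \left(-1\right) - 11\right) \left(-19\right) = \left(\left(-7\right) \left(-1\right) - 11\right) \left(-19\right) = \left(7 - 11\right) \left(-19\right) = \left(-4\right) \left(-19\right) = 76$)
$L c = 215952 \cdot 76 = 16412352$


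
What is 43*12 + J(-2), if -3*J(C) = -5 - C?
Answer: 517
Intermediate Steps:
J(C) = 5/3 + C/3 (J(C) = -(-5 - C)/3 = 5/3 + C/3)
43*12 + J(-2) = 43*12 + (5/3 + (⅓)*(-2)) = 516 + (5/3 - ⅔) = 516 + 1 = 517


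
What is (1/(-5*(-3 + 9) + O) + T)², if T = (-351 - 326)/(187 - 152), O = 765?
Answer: 202094656/540225 ≈ 374.09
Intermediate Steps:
T = -677/35 ≈ -19.343
(1/(-5*(-3 + 9) + O) + T)² = (1/(-5*(-3 + 9) + 765) - 677/35)² = (1/(-5*6 + 765) - 677/35)² = (1/(-30 + 765) - 677/35)² = (1/735 - 677/35)² = (-14216/735)² = 202094656/540225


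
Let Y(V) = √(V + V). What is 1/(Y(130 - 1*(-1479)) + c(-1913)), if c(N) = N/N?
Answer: -1/3217 + √3218/3217 ≈ 0.017323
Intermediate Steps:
c(N) = 1
Y(V) = √2*√V (Y(V) = √(2*V) = √2*√V)
1/(Y(130 - 1*(-1479)) + c(-1913)) = 1/(√2*√(130 - 1*(-1479)) + 1) = 1/(√2*√(130 + 1479) + 1) = 1/(√2*√1609 + 1) = 1/(√3218 + 1) = 1/(1 + √3218)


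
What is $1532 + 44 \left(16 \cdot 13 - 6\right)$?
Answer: $10420$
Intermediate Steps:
$1532 + 44 \left(16 \cdot 13 - 6\right) = 1532 + 44 \left(208 - 6\right) = 1532 + 44 \cdot 202 = 1532 + 8888 = 10420$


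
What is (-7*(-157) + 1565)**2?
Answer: 7096896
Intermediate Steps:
(-7*(-157) + 1565)**2 = (1099 + 1565)**2 = 2664**2 = 7096896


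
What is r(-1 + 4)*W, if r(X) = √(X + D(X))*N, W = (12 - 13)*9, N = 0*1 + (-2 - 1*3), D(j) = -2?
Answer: 45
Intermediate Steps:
N = -5 (N = 0 + (-2 - 3) = 0 - 5 = -5)
W = -9 (W = -1*9 = -9)
r(X) = -5*√(-2 + X) (r(X) = √(X - 2)*(-5) = √(-2 + X)*(-5) = -5*√(-2 + X))
r(-1 + 4)*W = -5*√(-2 + (-1 + 4))*(-9) = -5*√(-2 + 3)*(-9) = -5*√1*(-9) = -5*1*(-9) = -5*(-9) = 45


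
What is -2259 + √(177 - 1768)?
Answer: -2259 + I*√1591 ≈ -2259.0 + 39.887*I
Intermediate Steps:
-2259 + √(177 - 1768) = -2259 + √(-1591) = -2259 + I*√1591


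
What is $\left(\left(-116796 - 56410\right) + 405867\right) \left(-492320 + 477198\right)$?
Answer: $-3518299642$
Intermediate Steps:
$\left(\left(-116796 - 56410\right) + 405867\right) \left(-492320 + 477198\right) = \left(\left(-116796 - 56410\right) + 405867\right) \left(-15122\right) = \left(-173206 + 405867\right) \left(-15122\right) = 232661 \left(-15122\right) = -3518299642$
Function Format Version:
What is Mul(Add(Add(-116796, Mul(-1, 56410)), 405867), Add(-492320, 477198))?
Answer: -3518299642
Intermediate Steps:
Mul(Add(Add(-116796, Mul(-1, 56410)), 405867), Add(-492320, 477198)) = Mul(Add(Add(-116796, -56410), 405867), -15122) = Mul(Add(-173206, 405867), -15122) = Mul(232661, -15122) = -3518299642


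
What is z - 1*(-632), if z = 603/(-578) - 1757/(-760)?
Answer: 139091113/219640 ≈ 633.27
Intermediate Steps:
z = 278633/219640 (z = 603*(-1/578) - 1757*(-1/760) = -603/578 + 1757/760 = 278633/219640 ≈ 1.2686)
z - 1*(-632) = 278633/219640 - 1*(-632) = 278633/219640 + 632 = 139091113/219640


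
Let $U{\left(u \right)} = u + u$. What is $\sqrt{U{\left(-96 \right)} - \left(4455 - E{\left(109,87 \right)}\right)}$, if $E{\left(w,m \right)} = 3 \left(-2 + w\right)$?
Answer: $i \sqrt{4326} \approx 65.772 i$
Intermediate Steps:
$E{\left(w,m \right)} = -6 + 3 w$
$U{\left(u \right)} = 2 u$
$\sqrt{U{\left(-96 \right)} - \left(4455 - E{\left(109,87 \right)}\right)} = \sqrt{2 \left(-96\right) - \left(4455 - \left(-6 + 3 \cdot 109\right)\right)} = \sqrt{-192 - \left(4455 - \left(-6 + 327\right)\right)} = \sqrt{-192 - \left(4455 - 321\right)} = \sqrt{-192 - 4134} = \sqrt{-4326} = i \sqrt{4326}$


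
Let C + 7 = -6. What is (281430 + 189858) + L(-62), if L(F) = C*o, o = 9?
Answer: 471171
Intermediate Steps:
C = -13 (C = -7 - 6 = -13)
L(F) = -117 (L(F) = -13*9 = -117)
(281430 + 189858) + L(-62) = (281430 + 189858) - 117 = 471288 - 117 = 471171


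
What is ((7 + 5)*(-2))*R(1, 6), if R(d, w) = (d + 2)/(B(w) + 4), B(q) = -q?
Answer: 36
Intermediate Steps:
R(d, w) = (2 + d)/(4 - w) (R(d, w) = (d + 2)/(-w + 4) = (2 + d)/(4 - w))
((7 + 5)*(-2))*R(1, 6) = ((7 + 5)*(-2))*((-2 - 1*1)/(-4 + 6)) = (12*(-2))*((-2 - 1)/2) = -12*(-3) = -24*(-3/2) = 36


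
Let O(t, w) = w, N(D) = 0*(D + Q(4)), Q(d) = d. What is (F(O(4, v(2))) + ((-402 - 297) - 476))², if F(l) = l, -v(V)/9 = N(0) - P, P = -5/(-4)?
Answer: 21669025/16 ≈ 1.3543e+6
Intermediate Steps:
N(D) = 0 (N(D) = 0*(D + 4) = 0*(4 + D) = 0)
P = 5/4 (P = -5*(-¼) = 5/4 ≈ 1.2500)
v(V) = 45/4 (v(V) = -9*(0 - 1*5/4) = -9*(0 - 5/4) = -9*(-5/4) = 45/4)
(F(O(4, v(2))) + ((-402 - 297) - 476))² = (45/4 + ((-402 - 297) - 476))² = (45/4 + (-699 - 476))² = (45/4 - 1175)² = (-4655/4)² = 21669025/16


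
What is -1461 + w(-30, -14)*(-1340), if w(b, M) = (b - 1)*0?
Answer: -1461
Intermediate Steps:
w(b, M) = 0 (w(b, M) = (-1 + b)*0 = 0)
-1461 + w(-30, -14)*(-1340) = -1461 + 0*(-1340) = -1461 + 0 = -1461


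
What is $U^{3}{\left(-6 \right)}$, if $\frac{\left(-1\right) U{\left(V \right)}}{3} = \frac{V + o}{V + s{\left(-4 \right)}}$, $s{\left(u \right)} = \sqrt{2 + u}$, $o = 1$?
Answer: $- \frac{3375}{\left(6 - i \sqrt{2}\right)^{3}} \approx -11.071 - 9.2203 i$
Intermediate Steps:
$U{\left(V \right)} = - \frac{3 \left(1 + V\right)}{V + i \sqrt{2}}$ ($U{\left(V \right)} = - 3 \frac{V + 1}{V + \sqrt{2 - 4}} = - 3 \frac{1 + V}{V + \sqrt{-2}} = - 3 \frac{1 + V}{V + i \sqrt{2}} = - \frac{3 \left(1 + V\right)}{V + i \sqrt{2}}$)
$U^{3}{\left(-6 \right)} = \left(\frac{3 \left(-1 - -6\right)}{-6 + i \sqrt{2}}\right)^{3} = \left(\frac{3 \left(-1 + 6\right)}{-6 + i \sqrt{2}}\right)^{3} = \left(3 \frac{1}{-6 + i \sqrt{2}} \cdot 5\right)^{3} = \left(\frac{15}{-6 + i \sqrt{2}}\right)^{3} = \frac{3375}{\left(-6 + i \sqrt{2}\right)^{3}}$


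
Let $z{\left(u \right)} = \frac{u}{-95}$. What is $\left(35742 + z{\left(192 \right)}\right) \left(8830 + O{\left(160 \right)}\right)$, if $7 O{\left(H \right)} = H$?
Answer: $\frac{42081323412}{133} \approx 3.164 \cdot 10^{8}$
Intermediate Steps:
$z{\left(u \right)} = - \frac{u}{95}$ ($z{\left(u \right)} = u \left(- \frac{1}{95}\right) = - \frac{u}{95}$)
$O{\left(H \right)} = \frac{H}{7}$
$\left(35742 + z{\left(192 \right)}\right) \left(8830 + O{\left(160 \right)}\right) = \left(35742 - \frac{192}{95}\right) \left(8830 + \frac{1}{7} \cdot 160\right) = \left(35742 - \frac{192}{95}\right) \left(8830 + \frac{160}{7}\right) = \frac{3395298}{95} \cdot \frac{61970}{7} = \frac{42081323412}{133}$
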